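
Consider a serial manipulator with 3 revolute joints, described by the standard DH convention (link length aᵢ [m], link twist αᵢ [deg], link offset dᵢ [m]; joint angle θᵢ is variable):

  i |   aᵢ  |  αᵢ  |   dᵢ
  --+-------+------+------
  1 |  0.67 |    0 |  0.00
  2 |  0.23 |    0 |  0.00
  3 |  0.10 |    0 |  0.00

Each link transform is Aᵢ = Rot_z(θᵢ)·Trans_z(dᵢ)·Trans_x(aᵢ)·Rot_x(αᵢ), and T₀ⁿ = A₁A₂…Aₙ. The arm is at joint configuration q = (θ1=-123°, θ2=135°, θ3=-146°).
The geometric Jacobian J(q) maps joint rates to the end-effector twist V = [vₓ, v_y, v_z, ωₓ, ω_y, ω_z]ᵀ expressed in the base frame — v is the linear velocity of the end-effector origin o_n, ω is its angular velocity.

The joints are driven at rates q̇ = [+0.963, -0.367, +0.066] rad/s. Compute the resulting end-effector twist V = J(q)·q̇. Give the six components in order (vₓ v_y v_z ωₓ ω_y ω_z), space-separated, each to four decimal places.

0.5602 -0.2633 0.0000 0.0000 0.0000 0.6620

o_n = [-0.2094, -0.5860, 0.0000]
J₁: ẑ×o_n = [0.5860, -0.2094, 0.0000], ω = ẑ
J2: z=[0.0000, 0.0000, 1.0000] o=[-0.3649, -0.5619, 0.0000] → [0.0241, 0.1555, -0.0000, 0.0000, 0.0000, 1.0000]
J3: z=[0.0000, 0.0000, 1.0000] o=[-0.1399, -0.5141, 0.0000] → [0.0719, -0.0695, 0.0000, 0.0000, 0.0000, 1.0000]
V = J·q̇ = [0.5602, -0.2633, 0.0000, 0.0000, 0.0000, 0.6620]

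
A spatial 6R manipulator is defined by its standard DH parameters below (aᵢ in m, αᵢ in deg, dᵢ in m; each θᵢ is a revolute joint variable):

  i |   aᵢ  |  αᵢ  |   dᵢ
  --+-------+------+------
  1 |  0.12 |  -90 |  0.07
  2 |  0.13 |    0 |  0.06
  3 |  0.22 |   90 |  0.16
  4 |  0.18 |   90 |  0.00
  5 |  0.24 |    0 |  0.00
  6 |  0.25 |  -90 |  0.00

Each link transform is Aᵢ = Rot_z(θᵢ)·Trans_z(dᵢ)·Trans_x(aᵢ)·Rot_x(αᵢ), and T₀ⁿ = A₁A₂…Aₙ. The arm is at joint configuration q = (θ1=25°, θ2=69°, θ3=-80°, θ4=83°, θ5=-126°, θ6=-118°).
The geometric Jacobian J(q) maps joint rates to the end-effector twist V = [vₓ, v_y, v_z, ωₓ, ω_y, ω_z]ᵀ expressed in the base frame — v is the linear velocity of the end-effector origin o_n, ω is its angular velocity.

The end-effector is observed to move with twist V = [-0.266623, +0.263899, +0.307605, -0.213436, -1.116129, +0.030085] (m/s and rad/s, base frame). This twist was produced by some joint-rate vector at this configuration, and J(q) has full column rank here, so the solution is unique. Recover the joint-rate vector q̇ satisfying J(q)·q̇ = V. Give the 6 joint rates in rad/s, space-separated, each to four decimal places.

0.5200 -0.3430 -0.6700 -0.3540 -0.0540 -0.6980

o_n = [0.2704, 0.2915, 0.0189]
J₁: ẑ×o_n = [-0.2915, 0.2704, 0.0000], ω = ẑ
J2: z=[-0.4226, 0.9063, 0.0000] o=[0.1088, 0.0507, 0.0700] → [-0.0463, -0.0216, -0.2483, -0.4226, 0.9063, 0.0000]
J3: z=[-0.4226, 0.9063, 0.0000] o=[0.1256, 0.1248, -0.0514] → [0.0637, 0.0297, -0.2017, -0.4226, 0.9063, 0.0000]
J4: z=[-0.1729, -0.0806, 0.9816] o=[0.2537, 0.3611, -0.0094] → [0.0660, 0.0213, 0.0134, -0.1729, -0.0806, 0.9816]
J5: z=[0.9345, 0.3013, 0.1894] o=[0.1977, 0.5321, -0.0052] → [0.0528, -0.0088, -0.2468, 0.9345, 0.3013, 0.1894]
J6: z=[0.9345, 0.3013, 0.1894] o=[0.2752, 0.4137, -0.1991] → [0.0888, -0.2047, -0.1128, 0.9345, 0.3013, 0.1894]
q̇ = J⁺·V = [0.5200, -0.3430, -0.6700, -0.3540, -0.0540, -0.6980]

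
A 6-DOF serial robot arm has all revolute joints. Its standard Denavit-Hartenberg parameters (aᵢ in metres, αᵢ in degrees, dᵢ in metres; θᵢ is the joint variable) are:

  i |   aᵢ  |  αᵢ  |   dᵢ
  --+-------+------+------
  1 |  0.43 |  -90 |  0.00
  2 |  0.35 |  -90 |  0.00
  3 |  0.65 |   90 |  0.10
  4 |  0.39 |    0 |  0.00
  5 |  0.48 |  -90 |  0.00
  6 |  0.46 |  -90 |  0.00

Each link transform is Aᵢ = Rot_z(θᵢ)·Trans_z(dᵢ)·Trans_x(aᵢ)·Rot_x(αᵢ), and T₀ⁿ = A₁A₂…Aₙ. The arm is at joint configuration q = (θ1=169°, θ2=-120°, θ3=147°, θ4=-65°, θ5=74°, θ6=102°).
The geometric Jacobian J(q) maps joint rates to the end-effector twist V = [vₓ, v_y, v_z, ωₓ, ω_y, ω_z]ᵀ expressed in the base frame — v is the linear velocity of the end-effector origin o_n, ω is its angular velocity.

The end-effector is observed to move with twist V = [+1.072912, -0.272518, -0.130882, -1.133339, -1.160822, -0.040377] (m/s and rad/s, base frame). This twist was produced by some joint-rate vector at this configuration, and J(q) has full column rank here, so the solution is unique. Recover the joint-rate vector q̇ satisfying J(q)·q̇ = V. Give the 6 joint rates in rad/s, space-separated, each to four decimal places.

o_n = [-0.6458, 0.4038, -0.8733]
J₁: ẑ×o_n = [-0.4038, -0.6458, 0.0000], ω = ẑ
J2: z=[-0.1908, -0.9816, 0.0000] o=[-0.4221, 0.0820, 0.0000] → [0.8573, -0.1666, -0.2810, -0.1908, -0.9816, 0.0000]
J3: z=[-0.8501, 0.1652, 0.5000] o=[-0.2503, 0.0487, 0.3031] → [-0.3720, -1.1978, -0.2366, -0.8501, 0.1652, 0.5000]
J4: z=[0.4273, 0.7713, 0.4717] o=[-0.5353, 0.4647, -0.1190] → [-0.5531, 0.2703, 0.0592, 0.4273, 0.7713, 0.4717]
J5: z=[0.4273, 0.7713, 0.4717] o=[-0.2856, 0.5076, -0.4154] → [-0.3042, 0.0258, 0.2335, 0.4273, 0.7713, 0.4717]
J6: z=[-0.7915, 0.0671, 0.6075] o=[-0.4953, 0.8114, -0.7222] → [0.2375, -0.2110, 0.3327, -0.7915, 0.0671, 0.6075]
q̇ = J⁺·V = [-0.2540, 0.7320, 0.1130, 0.0060, -0.6710, 0.7750]

-0.2540 0.7320 0.1130 0.0060 -0.6710 0.7750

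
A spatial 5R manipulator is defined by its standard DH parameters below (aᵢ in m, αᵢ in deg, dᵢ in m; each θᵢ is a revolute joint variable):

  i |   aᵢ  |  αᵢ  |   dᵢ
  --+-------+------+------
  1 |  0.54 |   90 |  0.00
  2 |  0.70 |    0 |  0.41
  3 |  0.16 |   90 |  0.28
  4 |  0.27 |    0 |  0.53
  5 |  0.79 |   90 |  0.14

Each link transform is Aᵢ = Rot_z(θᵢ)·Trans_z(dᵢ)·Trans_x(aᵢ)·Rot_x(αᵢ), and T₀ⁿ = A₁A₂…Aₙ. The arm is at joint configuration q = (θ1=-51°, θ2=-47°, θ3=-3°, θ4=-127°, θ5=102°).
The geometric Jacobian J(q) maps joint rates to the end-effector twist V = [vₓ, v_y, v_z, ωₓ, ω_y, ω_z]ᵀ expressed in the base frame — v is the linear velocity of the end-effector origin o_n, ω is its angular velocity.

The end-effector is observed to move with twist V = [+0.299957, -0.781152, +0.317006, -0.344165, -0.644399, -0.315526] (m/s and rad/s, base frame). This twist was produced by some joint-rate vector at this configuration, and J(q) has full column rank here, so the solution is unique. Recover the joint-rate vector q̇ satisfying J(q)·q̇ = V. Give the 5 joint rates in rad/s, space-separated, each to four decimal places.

-0.5540 0.5620 0.1110 0.0570 -0.4280

o_n = [0.4967, -0.8366, -1.4892]
J₁: ẑ×o_n = [0.8366, 0.4967, -0.0000], ω = ẑ
J2: z=[-0.7771, -0.6293, 0.0000] o=[0.3398, -0.4197, 0.0000] → [0.9372, -1.1573, 0.4228, -0.7771, -0.6293, 0.0000]
J3: z=[-0.7771, -0.6293, 0.0000] o=[0.3216, -1.0487, -0.5119] → [0.6150, -0.7595, -0.0546, -0.7771, -0.6293, 0.0000]
J4: z=[-0.4821, 0.5953, -0.6428] o=[0.1688, -1.3048, -0.6345] → [-0.2079, -0.6228, -0.4209, -0.4821, 0.5953, -0.6428]
J5: z=[-0.4821, 0.5953, -0.6428] o=[0.0151, -0.7724, -0.8507] → [-0.4214, -0.6174, -0.2558, -0.4821, 0.5953, -0.6428]
q̇ = J⁺·V = [-0.5540, 0.5620, 0.1110, 0.0570, -0.4280]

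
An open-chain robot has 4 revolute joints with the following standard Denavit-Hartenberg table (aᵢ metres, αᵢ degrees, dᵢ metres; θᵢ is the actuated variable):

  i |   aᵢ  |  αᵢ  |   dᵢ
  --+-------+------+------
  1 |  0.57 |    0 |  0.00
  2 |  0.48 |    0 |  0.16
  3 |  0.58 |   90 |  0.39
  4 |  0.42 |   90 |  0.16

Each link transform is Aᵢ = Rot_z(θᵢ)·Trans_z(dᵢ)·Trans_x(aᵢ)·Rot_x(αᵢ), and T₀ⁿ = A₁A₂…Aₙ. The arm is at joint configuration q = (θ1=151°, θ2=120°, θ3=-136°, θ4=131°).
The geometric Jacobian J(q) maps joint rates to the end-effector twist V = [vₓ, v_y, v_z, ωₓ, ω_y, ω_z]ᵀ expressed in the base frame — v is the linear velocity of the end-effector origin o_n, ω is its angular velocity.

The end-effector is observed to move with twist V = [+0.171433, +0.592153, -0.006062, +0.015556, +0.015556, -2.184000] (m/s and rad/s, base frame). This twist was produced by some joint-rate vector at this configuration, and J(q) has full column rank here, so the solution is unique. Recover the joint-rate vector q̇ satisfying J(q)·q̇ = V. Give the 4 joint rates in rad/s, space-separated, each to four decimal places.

o_n = [-0.5923, 0.1248, 0.8670]
J₁: ẑ×o_n = [-0.1248, -0.5923, 0.0000], ω = ẑ
J2: z=[0.0000, 0.0000, 1.0000] o=[-0.4985, 0.2763, 0.0000] → [0.1515, -0.0938, 0.0000, 0.0000, 0.0000, 1.0000]
J3: z=[0.0000, 0.0000, 1.0000] o=[-0.4902, -0.2036, 0.1600] → [-0.3284, -0.1021, 0.0000, 0.0000, 0.0000, 1.0000]
J4: z=[0.7071, 0.7071, 0.0000] o=[-0.9003, 0.2065, 0.5500] → [0.2241, -0.2241, -0.2755, 0.7071, 0.7071, 0.0000]
q̇ = J⁺·V = [-0.7770, -0.8180, -0.5890, 0.0220]

-0.7770 -0.8180 -0.5890 0.0220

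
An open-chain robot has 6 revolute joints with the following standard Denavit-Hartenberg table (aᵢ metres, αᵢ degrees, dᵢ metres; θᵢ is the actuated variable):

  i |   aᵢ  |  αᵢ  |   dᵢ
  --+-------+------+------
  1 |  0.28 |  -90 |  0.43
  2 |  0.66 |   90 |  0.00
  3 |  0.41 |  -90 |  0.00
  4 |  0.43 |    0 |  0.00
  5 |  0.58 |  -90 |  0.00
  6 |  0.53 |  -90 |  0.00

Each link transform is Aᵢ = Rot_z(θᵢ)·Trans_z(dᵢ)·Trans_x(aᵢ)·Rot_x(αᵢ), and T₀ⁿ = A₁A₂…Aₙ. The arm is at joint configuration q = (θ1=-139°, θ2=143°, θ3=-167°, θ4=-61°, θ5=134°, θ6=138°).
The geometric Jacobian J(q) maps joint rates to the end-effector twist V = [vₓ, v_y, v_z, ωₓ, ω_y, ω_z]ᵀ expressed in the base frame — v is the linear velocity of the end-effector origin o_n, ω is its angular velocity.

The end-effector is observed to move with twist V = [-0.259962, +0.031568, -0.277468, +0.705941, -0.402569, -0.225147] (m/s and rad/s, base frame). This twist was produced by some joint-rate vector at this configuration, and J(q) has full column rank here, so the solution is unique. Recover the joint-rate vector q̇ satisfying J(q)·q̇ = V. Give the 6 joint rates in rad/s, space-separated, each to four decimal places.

-0.3330 -0.2980 -0.1300 -0.5730 -0.4310 0.4030

o_n = [-0.2194, -0.4480, 0.3172]
J₁: ẑ×o_n = [0.4480, -0.2194, 0.0000], ω = ẑ
J2: z=[0.6561, -0.7547, 0.0000] o=[-0.2113, -0.1837, 0.4300] → [0.0851, 0.0740, -0.1794, 0.6561, -0.7547, 0.0000]
J3: z=[-0.4542, -0.3948, -0.7986] o=[0.1865, 0.1621, 0.0328] → [-0.5995, 0.4533, 0.1169, -0.4542, -0.3948, -0.7986]
J4: z=[-0.5037, 0.8532, -0.1354] o=[-0.1148, 0.0224, 0.2732] → [-0.0262, 0.0363, 0.3261, -0.5037, 0.8532, -0.1354]
J5: z=[-0.5037, 0.8532, -0.1354] o=[-0.4388, -0.1971, 0.0951] → [0.1555, 0.0821, -0.0609, -0.5037, 0.8532, -0.1354]
J6: z=[0.8356, 0.4413, -0.3273] o=[-0.3115, -0.0359, 0.6375] → [-0.2762, 0.2375, -0.3850, 0.8356, 0.4413, -0.3273]
q̇ = J⁺·V = [-0.3330, -0.2980, -0.1300, -0.5730, -0.4310, 0.4030]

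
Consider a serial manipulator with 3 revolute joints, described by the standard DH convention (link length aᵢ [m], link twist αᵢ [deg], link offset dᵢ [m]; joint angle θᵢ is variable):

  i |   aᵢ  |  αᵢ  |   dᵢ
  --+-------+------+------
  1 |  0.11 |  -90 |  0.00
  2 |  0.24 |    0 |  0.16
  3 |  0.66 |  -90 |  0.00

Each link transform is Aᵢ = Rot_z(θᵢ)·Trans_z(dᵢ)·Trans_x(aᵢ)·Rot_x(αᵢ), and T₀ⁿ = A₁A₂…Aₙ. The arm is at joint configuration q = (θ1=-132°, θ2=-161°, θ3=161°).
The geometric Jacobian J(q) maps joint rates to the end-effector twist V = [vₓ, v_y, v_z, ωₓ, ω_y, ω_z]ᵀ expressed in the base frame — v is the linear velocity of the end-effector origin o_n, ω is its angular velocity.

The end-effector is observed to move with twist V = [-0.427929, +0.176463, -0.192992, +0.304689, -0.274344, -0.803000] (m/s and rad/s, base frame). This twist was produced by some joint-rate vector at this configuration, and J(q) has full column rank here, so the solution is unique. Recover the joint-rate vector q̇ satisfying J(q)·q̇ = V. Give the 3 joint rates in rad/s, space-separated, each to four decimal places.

o_n = [-0.2445, -0.5106, 0.0781]
J₁: ẑ×o_n = [0.5106, -0.2445, 0.0000], ω = ẑ
J2: z=[0.7431, -0.6691, 0.0000] o=[-0.0736, -0.0817, 0.0000] → [-0.0523, -0.0581, -0.4331, 0.7431, -0.6691, 0.0000]
J3: z=[0.7431, -0.6691, 0.0000] o=[0.1971, -0.0202, 0.0781] → [0.0000, -0.0000, -0.6600, 0.7431, -0.6691, 0.0000]
q̇ = J⁺·V = [-0.8030, 0.3420, 0.0680]

-0.8030 0.3420 0.0680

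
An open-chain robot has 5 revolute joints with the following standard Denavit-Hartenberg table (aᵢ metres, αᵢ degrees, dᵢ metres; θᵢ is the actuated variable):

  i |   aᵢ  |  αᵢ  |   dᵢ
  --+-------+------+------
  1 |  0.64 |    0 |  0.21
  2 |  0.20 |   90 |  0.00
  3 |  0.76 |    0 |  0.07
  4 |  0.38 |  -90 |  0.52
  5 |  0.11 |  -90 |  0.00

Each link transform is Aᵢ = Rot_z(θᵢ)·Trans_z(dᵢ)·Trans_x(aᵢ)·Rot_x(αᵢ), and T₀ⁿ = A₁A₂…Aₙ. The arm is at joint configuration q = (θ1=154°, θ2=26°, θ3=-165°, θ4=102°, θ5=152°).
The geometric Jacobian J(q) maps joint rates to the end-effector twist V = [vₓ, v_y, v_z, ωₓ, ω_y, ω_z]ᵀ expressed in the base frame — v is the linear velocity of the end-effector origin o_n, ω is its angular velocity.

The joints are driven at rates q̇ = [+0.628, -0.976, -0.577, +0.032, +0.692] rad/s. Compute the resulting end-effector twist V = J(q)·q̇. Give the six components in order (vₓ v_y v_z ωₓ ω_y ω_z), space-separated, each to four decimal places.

o_n = [-0.1695, 0.8189, -0.2387]
J₁: ẑ×o_n = [-0.8189, -0.1695, 0.0000], ω = ẑ
J2: z=[0.0000, 0.0000, 1.0000] o=[-0.5752, 0.2806, 0.2100] → [-0.5384, 0.4057, 0.0000, 0.0000, 0.0000, 1.0000]
J3: z=[-0.0000, 1.0000, 0.0000] o=[-0.7752, 0.2806, 0.2100] → [-0.4487, -0.0000, -0.6057, -0.0000, 1.0000, 0.0000]
J4: z=[-0.0000, 1.0000, 0.0000] o=[-0.0411, 0.3506, 0.0133] → [-0.2520, -0.0000, 0.1284, -0.0000, 1.0000, 0.0000]
J5: z=[-0.8910, -0.0000, 0.4540] o=[-0.2136, 0.8706, -0.3253] → [0.0234, 0.0971, 0.0460, -0.8910, -0.0000, 0.4540]
V = J·q̇ = [0.2782, -0.4352, 0.3854, -0.6166, -0.5450, -0.0338]

0.2782 -0.4352 0.3854 -0.6166 -0.5450 -0.0338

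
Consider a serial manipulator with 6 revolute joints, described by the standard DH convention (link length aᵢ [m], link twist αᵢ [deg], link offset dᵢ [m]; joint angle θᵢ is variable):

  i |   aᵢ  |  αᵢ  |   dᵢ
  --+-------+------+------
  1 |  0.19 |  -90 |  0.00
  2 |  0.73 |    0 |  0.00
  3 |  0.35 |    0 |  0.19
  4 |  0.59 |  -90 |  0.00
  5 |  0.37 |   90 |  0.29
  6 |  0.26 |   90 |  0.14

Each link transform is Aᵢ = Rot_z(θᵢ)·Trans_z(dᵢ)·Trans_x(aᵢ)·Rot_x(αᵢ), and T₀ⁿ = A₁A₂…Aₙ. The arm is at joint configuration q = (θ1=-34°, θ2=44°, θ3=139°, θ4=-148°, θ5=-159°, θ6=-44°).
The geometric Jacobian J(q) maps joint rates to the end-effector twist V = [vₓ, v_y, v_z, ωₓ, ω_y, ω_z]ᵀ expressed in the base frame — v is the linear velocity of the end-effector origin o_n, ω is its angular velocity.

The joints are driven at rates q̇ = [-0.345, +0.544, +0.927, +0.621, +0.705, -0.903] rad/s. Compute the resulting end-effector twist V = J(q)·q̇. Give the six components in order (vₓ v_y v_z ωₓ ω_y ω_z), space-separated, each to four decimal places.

o_n = [0.4093, 0.0362, -0.5897]
J₁: ẑ×o_n = [-0.0362, 0.4093, 0.0000], ω = ẑ
J2: z=[0.5592, 0.8290, 0.0000] o=[0.1575, -0.1062, 0.0000] → [-0.4889, 0.3298, -0.1291, 0.5592, 0.8290, 0.0000]
J3: z=[0.5592, 0.8290, 0.0000] o=[0.5929, -0.3999, -0.5071] → [-0.0685, 0.0462, 0.3960, 0.5592, 0.8290, 0.0000]
J4: z=[0.5592, 0.8290, 0.0000] o=[0.4093, -0.0469, -0.4888] → [-0.0837, 0.0565, 0.0465, 0.5592, 0.8290, 0.0000]
J5: z=[-0.4755, 0.3207, -0.8192] o=[0.8100, -0.3172, -0.8272] → [0.3657, 0.4411, -0.0395, -0.4755, 0.3207, -0.8192]
J6: z=[-0.7654, -0.6098, 0.2056] o=[0.5117, 0.0440, -0.8666] → [-0.1672, 0.1909, -0.0565, -0.7654, -0.6098, 0.2056]
V = J·q̇ = [0.0398, 0.2547, 0.3490, 1.5258, 2.5111, -1.1081]

0.0398 0.2547 0.3490 1.5258 2.5111 -1.1081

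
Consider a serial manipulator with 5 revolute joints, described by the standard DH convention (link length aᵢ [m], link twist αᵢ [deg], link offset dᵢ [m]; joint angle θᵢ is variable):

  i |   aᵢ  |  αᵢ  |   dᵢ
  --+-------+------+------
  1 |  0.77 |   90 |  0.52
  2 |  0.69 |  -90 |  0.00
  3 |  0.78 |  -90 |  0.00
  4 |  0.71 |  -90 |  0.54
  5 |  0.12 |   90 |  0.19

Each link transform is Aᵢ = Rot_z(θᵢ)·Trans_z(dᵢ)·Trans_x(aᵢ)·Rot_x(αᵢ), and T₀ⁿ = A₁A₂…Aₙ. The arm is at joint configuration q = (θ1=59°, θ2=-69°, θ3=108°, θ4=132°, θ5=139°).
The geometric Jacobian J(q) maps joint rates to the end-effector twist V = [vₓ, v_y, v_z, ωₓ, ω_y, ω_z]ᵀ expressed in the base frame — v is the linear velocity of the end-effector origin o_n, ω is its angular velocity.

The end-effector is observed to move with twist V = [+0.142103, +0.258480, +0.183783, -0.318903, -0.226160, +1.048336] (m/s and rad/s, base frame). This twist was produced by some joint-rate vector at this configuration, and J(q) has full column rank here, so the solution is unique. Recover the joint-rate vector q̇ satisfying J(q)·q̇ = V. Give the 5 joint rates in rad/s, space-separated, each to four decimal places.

o_n = [0.2093, 0.4858, 0.2307]
J₁: ẑ×o_n = [-0.4858, 0.2093, 0.0000], ω = ẑ
J2: z=[0.8572, -0.5150, 0.0000] o=[0.3966, 0.6600, 0.5200] → [0.1490, 0.2480, -0.2458, 0.8572, -0.5150, 0.0000]
J3: z=[0.4808, 0.8002, 0.3584] o=[0.5239, 0.8720, -0.1242] → [0.4224, -0.2834, 0.0661, 0.4808, 0.8002, 0.3584]
J4: z=[0.0893, -0.4513, 0.8879] o=[-0.1564, 1.1800, 0.1009] → [0.5578, 0.3131, 0.1030, 0.0893, -0.4513, 0.8879]
J5: z=[0.9699, 0.2420, 0.0254] o=[0.0525, 0.3265, 0.2542] → [-0.0097, 0.0267, 0.1166, 0.9699, 0.2420, 0.0254]
q̇ = J⁺·V = [0.3840, -0.4290, -0.1210, 0.7960, 0.0370]

0.3840 -0.4290 -0.1210 0.7960 0.0370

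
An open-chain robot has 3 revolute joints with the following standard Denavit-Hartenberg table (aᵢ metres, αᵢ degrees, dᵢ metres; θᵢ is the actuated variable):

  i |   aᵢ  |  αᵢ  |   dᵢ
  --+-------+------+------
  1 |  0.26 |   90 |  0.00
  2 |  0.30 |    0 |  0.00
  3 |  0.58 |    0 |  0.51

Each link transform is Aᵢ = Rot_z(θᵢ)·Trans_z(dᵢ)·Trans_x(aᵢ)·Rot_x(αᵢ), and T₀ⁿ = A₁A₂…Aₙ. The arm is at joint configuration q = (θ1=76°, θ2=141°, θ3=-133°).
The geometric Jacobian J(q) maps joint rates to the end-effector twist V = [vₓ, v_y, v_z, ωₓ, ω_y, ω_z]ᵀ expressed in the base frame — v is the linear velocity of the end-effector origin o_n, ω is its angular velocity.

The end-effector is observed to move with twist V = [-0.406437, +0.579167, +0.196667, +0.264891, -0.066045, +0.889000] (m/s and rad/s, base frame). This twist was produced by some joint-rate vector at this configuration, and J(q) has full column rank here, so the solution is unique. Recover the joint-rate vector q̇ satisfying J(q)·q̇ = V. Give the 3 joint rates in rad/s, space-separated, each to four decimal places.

0.8890 -0.1710 0.4440

o_n = [0.6403, 0.4600, 0.2695]
J₁: ẑ×o_n = [-0.4600, 0.6403, 0.0000], ω = ẑ
J2: z=[0.9703, -0.2419, 0.0000] o=[0.0629, 0.2523, 0.0000] → [-0.0652, -0.2615, 0.3412, 0.9703, -0.2419, 0.0000]
J3: z=[0.9703, -0.2419, 0.0000] o=[0.0065, 0.0261, 0.1888] → [-0.0195, -0.0783, 0.5744, 0.9703, -0.2419, 0.0000]
q̇ = J⁺·V = [0.8890, -0.1710, 0.4440]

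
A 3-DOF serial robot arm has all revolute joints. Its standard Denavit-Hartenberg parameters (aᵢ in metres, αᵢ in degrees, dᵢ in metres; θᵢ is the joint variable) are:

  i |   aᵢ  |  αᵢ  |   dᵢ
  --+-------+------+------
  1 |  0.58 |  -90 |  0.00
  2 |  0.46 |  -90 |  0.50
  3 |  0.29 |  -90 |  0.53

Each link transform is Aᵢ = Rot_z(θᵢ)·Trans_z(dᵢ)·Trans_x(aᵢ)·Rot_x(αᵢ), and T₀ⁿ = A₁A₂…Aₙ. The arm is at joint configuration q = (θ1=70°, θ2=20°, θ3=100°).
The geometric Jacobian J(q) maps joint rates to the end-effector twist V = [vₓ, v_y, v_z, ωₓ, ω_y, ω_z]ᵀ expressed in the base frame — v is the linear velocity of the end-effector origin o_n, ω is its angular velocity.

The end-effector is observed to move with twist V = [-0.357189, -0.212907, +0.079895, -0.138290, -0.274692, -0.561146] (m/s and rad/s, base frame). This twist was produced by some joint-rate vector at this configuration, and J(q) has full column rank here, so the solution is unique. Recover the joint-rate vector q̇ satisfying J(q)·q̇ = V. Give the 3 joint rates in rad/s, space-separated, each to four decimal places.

o_n = [0.0666, 0.8097, -0.6381]
J₁: ẑ×o_n = [-0.8097, 0.0666, 0.0000], ω = ẑ
J2: z=[-0.9397, 0.3420, 0.0000] o=[0.1984, 0.5450, 0.0000] → [-0.2183, -0.5997, -0.2037, -0.9397, 0.3420, 0.0000]
J3: z=[-0.1170, -0.3214, -0.9397] o=[-0.1236, 1.1222, -0.1573] → [-0.1391, -0.2350, 0.0977, -0.1170, -0.3214, -0.9397]
q̇ = J⁺·V = [0.2780, 0.0360, 0.8930]

0.2780 0.0360 0.8930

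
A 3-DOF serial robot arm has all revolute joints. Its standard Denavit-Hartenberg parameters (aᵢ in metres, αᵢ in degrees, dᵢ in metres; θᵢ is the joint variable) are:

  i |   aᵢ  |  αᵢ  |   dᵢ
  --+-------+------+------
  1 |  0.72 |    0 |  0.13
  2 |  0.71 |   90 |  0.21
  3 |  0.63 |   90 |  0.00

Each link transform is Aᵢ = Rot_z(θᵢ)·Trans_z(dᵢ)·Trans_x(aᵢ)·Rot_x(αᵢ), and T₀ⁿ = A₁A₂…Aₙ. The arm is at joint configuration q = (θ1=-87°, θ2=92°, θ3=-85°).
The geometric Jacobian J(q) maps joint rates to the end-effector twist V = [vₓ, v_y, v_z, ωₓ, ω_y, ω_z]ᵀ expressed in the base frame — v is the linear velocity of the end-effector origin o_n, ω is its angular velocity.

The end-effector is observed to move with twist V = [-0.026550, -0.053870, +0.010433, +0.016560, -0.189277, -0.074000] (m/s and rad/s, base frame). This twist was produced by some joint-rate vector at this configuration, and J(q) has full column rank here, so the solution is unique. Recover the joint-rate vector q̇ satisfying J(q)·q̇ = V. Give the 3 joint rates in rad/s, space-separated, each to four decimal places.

-0.2090 0.1350 0.1900

o_n = [0.7997, -0.6523, -0.2876]
J₁: ẑ×o_n = [0.6523, 0.7997, -0.0000], ω = ẑ
J2: z=[0.0000, 0.0000, 1.0000] o=[0.0377, -0.7190, 0.1300] → [-0.0667, 0.7620, 0.0000, 0.0000, 0.0000, 1.0000]
J3: z=[0.0872, -0.9962, 0.0000] o=[0.7450, -0.6571, 0.3400] → [0.6252, 0.0547, 0.0549, 0.0872, -0.9962, 0.0000]
q̇ = J⁺·V = [-0.2090, 0.1350, 0.1900]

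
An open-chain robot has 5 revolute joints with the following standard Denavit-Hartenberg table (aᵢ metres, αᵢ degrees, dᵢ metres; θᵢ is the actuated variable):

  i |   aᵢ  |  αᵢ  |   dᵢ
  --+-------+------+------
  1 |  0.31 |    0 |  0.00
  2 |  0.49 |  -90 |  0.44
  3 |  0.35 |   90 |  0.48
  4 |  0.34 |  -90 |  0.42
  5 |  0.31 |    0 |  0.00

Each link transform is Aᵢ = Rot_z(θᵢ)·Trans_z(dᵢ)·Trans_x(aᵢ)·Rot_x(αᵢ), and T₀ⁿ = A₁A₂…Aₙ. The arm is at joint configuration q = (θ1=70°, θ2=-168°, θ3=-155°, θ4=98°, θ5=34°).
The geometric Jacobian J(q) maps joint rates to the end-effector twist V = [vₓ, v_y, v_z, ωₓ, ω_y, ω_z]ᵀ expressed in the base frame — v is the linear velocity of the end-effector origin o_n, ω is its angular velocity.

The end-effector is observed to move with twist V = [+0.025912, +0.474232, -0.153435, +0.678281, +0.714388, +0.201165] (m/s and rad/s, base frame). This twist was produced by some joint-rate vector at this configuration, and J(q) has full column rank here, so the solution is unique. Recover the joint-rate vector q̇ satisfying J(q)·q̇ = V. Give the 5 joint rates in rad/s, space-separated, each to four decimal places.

0.5430 0.1780 0.5010 0.8100 -0.5120

o_n = [1.1468, -0.0002, 0.3293]
J₁: ẑ×o_n = [0.0002, 1.1468, -0.0000], ω = ẑ
J2: z=[0.0000, 0.0000, 1.0000] o=[0.1060, 0.2913, 0.0000] → [0.2915, 1.0407, -0.0000, 0.0000, 0.0000, 1.0000]
J3: z=[0.9903, -0.1392, 0.0000] o=[0.0378, -0.1939, 0.4400] → [0.0154, 0.1097, 0.3461, 0.9903, -0.1392, 0.0000]
J4: z=[0.0588, 0.4185, -0.9063] o=[0.5573, 0.0534, 0.5879] → [-0.1568, -0.5190, -0.2498, 0.0588, 0.4185, -0.9063]
J5: z=[-0.2627, -0.8694, -0.4185] o=[0.9095, 0.1398, 0.1873] → [-0.1821, -0.0620, 0.2431, -0.2627, -0.8694, -0.4185]
q̇ = J⁺·V = [0.5430, 0.1780, 0.5010, 0.8100, -0.5120]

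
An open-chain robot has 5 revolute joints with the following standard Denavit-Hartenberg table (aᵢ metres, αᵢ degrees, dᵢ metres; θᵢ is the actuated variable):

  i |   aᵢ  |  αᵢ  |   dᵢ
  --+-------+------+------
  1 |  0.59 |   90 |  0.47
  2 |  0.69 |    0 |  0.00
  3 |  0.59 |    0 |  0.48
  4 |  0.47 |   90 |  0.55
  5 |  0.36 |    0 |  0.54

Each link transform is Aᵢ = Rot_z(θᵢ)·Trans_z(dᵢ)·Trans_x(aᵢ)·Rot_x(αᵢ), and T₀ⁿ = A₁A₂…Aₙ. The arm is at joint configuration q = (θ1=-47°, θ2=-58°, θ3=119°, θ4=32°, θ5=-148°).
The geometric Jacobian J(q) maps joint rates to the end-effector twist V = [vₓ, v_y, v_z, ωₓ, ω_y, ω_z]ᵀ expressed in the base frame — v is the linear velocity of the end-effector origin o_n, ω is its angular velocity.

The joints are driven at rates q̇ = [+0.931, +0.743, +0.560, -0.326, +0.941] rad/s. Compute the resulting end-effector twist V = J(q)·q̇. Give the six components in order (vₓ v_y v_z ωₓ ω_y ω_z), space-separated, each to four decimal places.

o_n = [0.5949, -1.8685, 0.5936]
J₁: ẑ×o_n = [1.8685, 0.5949, -0.0000], ω = ẑ
J2: z=[-0.7314, -0.6820, 0.0000] o=[0.4024, -0.4315, 0.4700] → [-0.0843, 0.0904, 1.1823, -0.7314, -0.6820, 0.0000]
J3: z=[-0.7314, -0.6820, 0.0000] o=[0.6517, -0.6989, -0.1152] → [-0.4834, 0.5184, 0.8167, -0.7314, -0.6820, 0.0000]
J4: z=[-0.7314, -0.6820, 0.0000] o=[0.4958, -1.2355, 0.4009] → [-0.1314, 0.1410, 0.5306, -0.7314, -0.6820, 0.0000]
J5: z=[0.6811, -0.7304, 0.0523] o=[0.0768, -1.5926, 0.8702] → [0.2165, 0.2155, 0.1905, 0.6811, -0.7304, 0.0523]
V = J·q̇ = [1.6528, 1.0682, 1.3421, -0.0737, -1.3536, 0.9802]

1.6528 1.0682 1.3421 -0.0737 -1.3536 0.9802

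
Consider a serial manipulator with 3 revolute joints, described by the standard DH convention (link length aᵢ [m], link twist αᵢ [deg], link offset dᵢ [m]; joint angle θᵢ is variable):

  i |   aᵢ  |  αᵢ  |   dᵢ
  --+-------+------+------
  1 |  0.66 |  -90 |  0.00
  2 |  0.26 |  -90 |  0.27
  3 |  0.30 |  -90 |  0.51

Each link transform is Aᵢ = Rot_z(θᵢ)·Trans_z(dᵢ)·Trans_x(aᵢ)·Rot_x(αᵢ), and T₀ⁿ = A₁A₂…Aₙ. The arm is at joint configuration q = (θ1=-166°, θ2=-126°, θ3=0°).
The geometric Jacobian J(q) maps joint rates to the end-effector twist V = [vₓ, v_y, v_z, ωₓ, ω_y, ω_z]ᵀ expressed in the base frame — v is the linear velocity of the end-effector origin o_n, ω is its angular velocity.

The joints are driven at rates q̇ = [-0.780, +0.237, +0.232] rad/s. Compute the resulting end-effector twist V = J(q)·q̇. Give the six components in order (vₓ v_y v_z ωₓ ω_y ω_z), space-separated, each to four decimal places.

-0.5346 0.5361 -0.0198 -0.1248 -0.2754 -0.6436

o_n = [-0.6560, -0.4418, 0.7528]
J₁: ẑ×o_n = [0.4418, -0.6560, 0.0000], ω = ẑ
J2: z=[0.2419, -0.9703, 0.0000] o=[-0.6404, -0.1597, 0.0000] → [-0.7305, -0.1821, -0.0834, 0.2419, -0.9703, 0.0000]
J3: z=[-0.7850, -0.1957, 0.5878] o=[-0.4268, -0.3847, 0.2103] → [-0.0726, 0.2911, -0.0000, -0.7850, -0.1957, 0.5878]
V = J·q̇ = [-0.5346, 0.5361, -0.0198, -0.1248, -0.2754, -0.6436]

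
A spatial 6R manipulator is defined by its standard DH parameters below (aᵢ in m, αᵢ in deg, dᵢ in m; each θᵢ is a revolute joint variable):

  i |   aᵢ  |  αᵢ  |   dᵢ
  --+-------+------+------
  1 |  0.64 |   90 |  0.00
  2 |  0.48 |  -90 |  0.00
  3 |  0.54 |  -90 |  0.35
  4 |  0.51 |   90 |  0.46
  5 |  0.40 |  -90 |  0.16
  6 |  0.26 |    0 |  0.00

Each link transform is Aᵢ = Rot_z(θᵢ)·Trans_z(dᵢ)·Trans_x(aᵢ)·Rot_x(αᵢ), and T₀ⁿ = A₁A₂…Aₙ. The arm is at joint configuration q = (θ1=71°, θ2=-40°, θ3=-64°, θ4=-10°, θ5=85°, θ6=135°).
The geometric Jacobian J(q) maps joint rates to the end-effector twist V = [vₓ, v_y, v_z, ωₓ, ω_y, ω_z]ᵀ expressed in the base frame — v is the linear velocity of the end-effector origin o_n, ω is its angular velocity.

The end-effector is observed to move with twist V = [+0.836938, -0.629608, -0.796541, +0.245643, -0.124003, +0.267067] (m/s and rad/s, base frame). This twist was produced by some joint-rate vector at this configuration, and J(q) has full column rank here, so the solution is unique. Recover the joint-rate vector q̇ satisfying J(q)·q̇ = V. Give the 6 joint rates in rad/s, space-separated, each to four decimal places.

-0.8330 -0.5760 0.6020 -0.9920 0.1370 -0.4730

o_n = [1.3085, 1.7696, -0.6783]
J₁: ẑ×o_n = [-1.7696, 1.3085, 0.0000], ω = ẑ
J2: z=[0.9455, -0.3256, 0.0000] o=[0.2084, 0.6051, 0.0000] → [0.2208, 0.6414, 1.4592, 0.9455, -0.3256, 0.0000]
J3: z=[0.2093, 0.6078, 0.7660] o=[0.3281, 0.9528, -0.3085] → [-0.8504, 0.8285, -0.4250, 0.2093, 0.6078, 0.7660]
J4: z=[-0.1903, 0.7937, -0.5777] o=[0.9193, 1.1790, -0.1926] → [-0.0443, -0.3173, -0.4214, -0.1903, 0.7937, -0.5777]
J5: z=[0.0395, 0.5942, 0.8033] o=[1.3320, 1.6104, -0.5320] → [-0.2148, -0.0131, 0.0202, 0.0395, 0.5942, 0.8033]
J6: z=[-0.9938, -0.0604, 0.0936] o=[1.2967, 2.0263, -0.6387] → [0.0264, -0.0382, 0.2558, -0.9938, -0.0604, 0.0936]
q̇ = J⁺·V = [-0.8330, -0.5760, 0.6020, -0.9920, 0.1370, -0.4730]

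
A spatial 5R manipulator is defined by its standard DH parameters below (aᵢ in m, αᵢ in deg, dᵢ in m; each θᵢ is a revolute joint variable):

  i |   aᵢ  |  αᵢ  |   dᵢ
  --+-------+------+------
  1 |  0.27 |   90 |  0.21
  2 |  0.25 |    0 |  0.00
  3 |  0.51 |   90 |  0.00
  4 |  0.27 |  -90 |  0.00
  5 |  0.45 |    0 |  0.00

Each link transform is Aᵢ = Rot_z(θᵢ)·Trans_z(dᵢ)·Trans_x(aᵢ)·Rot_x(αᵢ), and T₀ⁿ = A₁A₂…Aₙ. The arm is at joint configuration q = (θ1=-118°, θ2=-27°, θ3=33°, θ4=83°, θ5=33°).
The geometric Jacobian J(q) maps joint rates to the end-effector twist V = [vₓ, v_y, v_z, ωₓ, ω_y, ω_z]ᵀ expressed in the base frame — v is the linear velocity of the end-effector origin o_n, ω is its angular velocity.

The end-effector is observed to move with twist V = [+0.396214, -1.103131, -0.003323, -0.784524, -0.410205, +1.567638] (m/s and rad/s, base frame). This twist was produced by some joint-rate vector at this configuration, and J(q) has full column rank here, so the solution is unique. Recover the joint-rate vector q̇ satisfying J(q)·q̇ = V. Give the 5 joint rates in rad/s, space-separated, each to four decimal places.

0.9690 -0.3440 0.9410 -0.5190 -0.7950

o_n = [-1.0616, -0.6279, 0.4018]
J₁: ẑ×o_n = [0.6279, -1.0616, 0.0000], ω = ẑ
J2: z=[-0.8829, 0.4695, 0.0000] o=[-0.1268, -0.2384, 0.2100] → [0.0900, 0.1694, 0.7828, -0.8829, 0.4695, 0.0000]
J3: z=[-0.8829, 0.4695, 0.0000] o=[-0.2313, -0.4351, 0.0965] → [0.1433, 0.2696, 0.5601, -0.8829, 0.4695, 0.0000]
J4: z=[-0.0491, -0.0923, -0.9945] o=[-0.4695, -0.8829, 0.1498] → [0.2304, 0.6013, -0.0672, -0.0491, -0.0923, -0.9945]
J5: z=[0.3558, 0.9288, -0.1037] o=[-0.7214, -0.7860, 0.1533] → [0.2473, -0.0531, 0.3722, 0.3558, 0.9288, -0.1037]
q̇ = J⁺·V = [0.9690, -0.3440, 0.9410, -0.5190, -0.7950]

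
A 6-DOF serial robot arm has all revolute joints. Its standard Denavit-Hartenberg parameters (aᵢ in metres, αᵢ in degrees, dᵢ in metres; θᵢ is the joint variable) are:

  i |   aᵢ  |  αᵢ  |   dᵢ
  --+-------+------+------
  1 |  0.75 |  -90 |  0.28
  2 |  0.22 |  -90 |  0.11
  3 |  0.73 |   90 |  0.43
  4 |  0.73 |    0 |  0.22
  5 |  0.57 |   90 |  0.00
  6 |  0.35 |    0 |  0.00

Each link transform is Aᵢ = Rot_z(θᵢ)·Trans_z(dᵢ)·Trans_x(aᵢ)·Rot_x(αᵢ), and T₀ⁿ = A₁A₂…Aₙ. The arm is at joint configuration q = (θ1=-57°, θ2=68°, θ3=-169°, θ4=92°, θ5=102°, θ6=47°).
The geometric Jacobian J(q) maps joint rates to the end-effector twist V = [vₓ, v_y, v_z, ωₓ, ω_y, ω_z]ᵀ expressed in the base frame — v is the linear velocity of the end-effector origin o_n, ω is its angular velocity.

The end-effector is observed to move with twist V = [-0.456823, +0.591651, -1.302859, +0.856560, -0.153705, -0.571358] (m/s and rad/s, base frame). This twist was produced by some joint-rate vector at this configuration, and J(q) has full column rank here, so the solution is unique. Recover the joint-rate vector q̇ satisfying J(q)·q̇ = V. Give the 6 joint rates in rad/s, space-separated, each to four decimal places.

-0.3720 -0.8070 -0.9800 -0.5680 -0.9250 0.5180

o_n = [-0.3483, -0.1477, -0.2738]
J₁: ẑ×o_n = [0.1477, -0.3483, 0.0000], ω = ẑ
J2: z=[0.8387, 0.5446, 0.0000] o=[0.4085, -0.6290, 0.2800] → [-0.3016, 0.4645, 0.8159, 0.8387, 0.5446, 0.0000]
J3: z=[-0.5050, 0.7776, -0.3746] o=[0.5456, -0.6382, 0.0760] → [-0.0883, 0.1582, 0.4474, -0.5050, 0.7776, -0.3746]
J4: z=[-0.8622, -0.4747, 0.1769] o=[0.2991, -0.0028, 0.5793] → [0.4306, -0.8501, -0.1825, -0.8622, -0.4747, 0.1769]
J5: z=[-0.8622, -0.4747, 0.1769] o=[-0.2580, 0.4495, 0.3218] → [0.3884, -0.5295, 0.4720, -0.8622, -0.4747, 0.1769]
J6: z=[-0.4802, 0.6548, -0.5837] o=[-0.1661, 0.1143, -0.1299] → [-0.2471, 0.0373, 0.2451, -0.4802, 0.6548, -0.5837]
q̇ = J⁺·V = [-0.3720, -0.8070, -0.9800, -0.5680, -0.9250, 0.5180]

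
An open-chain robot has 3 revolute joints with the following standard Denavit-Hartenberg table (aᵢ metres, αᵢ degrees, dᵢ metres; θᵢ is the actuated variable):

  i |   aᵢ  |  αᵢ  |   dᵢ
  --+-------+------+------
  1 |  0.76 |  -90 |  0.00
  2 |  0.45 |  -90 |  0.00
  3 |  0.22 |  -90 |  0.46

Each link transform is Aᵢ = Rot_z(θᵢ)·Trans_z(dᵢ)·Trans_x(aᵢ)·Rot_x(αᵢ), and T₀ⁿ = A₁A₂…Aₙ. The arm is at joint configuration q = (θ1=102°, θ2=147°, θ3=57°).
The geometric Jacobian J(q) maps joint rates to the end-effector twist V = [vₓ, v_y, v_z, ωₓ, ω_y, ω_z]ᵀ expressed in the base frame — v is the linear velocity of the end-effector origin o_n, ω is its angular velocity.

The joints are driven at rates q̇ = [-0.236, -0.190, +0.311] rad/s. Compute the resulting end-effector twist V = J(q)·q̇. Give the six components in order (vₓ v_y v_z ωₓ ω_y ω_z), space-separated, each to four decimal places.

o_n = [0.1739, 0.0692, 0.0754]
J₁: ẑ×o_n = [-0.0692, 0.1739, 0.0000], ω = ẑ
J2: z=[-0.9781, -0.2079, 0.0000] o=[-0.1580, 0.7434, 0.0000] → [-0.0157, 0.0738, 0.7284, -0.9781, -0.2079, 0.0000]
J3: z=[0.1132, -0.5327, 0.8387] o=[-0.0795, 0.3742, -0.2451] → [0.0850, 0.1763, 0.1005, 0.1132, -0.5327, 0.8387]
V = J·q̇ = [0.0458, -0.0002, -0.1071, 0.2211, -0.1262, 0.0248]

0.0458 -0.0002 -0.1071 0.2211 -0.1262 0.0248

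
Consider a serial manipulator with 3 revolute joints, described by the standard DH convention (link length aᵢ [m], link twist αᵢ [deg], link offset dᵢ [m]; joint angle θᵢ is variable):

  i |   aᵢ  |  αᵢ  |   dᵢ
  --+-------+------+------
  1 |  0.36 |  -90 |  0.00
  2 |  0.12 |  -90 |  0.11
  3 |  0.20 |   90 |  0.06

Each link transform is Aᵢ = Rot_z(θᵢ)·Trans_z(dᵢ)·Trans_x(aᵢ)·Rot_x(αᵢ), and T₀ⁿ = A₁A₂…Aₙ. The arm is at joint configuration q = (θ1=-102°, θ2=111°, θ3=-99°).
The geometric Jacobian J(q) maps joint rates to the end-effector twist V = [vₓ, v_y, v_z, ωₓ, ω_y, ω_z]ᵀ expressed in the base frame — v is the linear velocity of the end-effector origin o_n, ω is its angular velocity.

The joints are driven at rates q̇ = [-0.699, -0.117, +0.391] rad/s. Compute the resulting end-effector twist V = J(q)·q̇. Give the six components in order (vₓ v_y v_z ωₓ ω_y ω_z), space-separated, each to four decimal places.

-0.2146 -0.1532 -0.0824 -0.0385 0.3814 -0.5589

o_n = [0.2442, -0.3302, -0.0613]
J₁: ẑ×o_n = [0.3302, 0.2442, -0.0000], ω = ẑ
J2: z=[0.9781, -0.2079, 0.0000] o=[-0.0748, -0.3521, 0.0000] → [0.0127, 0.0600, 0.0878, 0.9781, -0.2079, 0.0000]
J3: z=[0.1941, 0.9132, 0.3584] o=[0.0417, -0.3329, -0.1120] → [0.0453, 0.0627, -0.1844, 0.1941, 0.9132, 0.3584]
V = J·q̇ = [-0.2146, -0.1532, -0.0824, -0.0385, 0.3814, -0.5589]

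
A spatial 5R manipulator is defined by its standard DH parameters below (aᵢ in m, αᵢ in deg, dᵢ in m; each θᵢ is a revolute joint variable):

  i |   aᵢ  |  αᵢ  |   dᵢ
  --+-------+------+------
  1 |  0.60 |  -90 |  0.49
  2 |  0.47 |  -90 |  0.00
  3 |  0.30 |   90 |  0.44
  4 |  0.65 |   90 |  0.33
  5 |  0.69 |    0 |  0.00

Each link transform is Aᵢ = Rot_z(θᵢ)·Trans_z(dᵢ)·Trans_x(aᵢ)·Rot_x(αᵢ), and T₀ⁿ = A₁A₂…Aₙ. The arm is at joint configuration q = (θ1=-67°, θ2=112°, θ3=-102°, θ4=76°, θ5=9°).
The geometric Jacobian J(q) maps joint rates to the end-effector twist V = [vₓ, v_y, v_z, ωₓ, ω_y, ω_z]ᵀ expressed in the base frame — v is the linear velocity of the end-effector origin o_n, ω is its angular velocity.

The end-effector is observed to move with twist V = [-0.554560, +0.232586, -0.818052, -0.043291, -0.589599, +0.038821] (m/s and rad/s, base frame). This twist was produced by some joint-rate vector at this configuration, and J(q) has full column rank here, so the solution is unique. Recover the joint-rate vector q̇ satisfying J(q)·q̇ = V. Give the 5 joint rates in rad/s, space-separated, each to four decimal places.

0.2550 -0.8840 -0.4190 -0.1310 0.6180

o_n = [0.0962, 1.0978, 1.2201]
J₁: ẑ×o_n = [-1.0978, 0.0962, 0.0000], ω = ẑ
J2: z=[0.9205, 0.3907, 0.0000] o=[0.2344, -0.5523, 0.4900] → [0.2853, -0.6721, 1.5730, 0.9205, 0.3907, 0.0000]
J3: z=[-0.3623, 0.8535, 0.3746] o=[0.1656, -0.3902, 0.0542] → [0.4376, 0.3964, -0.4798, -0.3623, 0.8535, 0.3746]
J4: z=[-0.0482, -0.4185, 0.9069] o=[0.2855, 0.0784, 0.2769] → [-1.3193, -0.1262, -0.1284, -0.0482, -0.4185, 0.9069]
J5: z=[0.9908, 0.0948, 0.0964] o=[0.1875, 0.5274, 0.8427] → [-0.0192, -0.3827, 0.5738, 0.9908, 0.0948, 0.0964]
q̇ = J⁺·V = [0.2550, -0.8840, -0.4190, -0.1310, 0.6180]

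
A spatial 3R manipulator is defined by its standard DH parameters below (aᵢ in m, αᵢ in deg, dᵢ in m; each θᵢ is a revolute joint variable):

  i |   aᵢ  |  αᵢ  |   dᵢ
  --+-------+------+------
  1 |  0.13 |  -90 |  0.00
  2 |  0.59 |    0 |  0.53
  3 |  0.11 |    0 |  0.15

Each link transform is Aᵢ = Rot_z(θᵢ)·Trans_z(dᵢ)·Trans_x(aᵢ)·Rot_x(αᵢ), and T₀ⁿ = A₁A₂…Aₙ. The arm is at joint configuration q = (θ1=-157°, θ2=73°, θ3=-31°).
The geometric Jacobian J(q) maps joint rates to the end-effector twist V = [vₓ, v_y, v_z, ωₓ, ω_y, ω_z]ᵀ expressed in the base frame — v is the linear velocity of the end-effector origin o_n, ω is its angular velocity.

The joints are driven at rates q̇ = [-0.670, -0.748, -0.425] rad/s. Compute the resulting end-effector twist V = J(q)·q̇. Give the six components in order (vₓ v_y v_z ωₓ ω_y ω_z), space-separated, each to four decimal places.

o_n = [-0.0880, -0.7761, -0.6378]
J₁: ẑ×o_n = [0.7761, -0.0880, 0.0000], ω = ẑ
J2: z=[0.3907, -0.9205, 0.0000] o=[-0.1197, -0.0508, 0.0000] → [0.5871, 0.2492, -0.2542, 0.3907, -0.9205, 0.0000]
J3: z=[0.3907, -0.9205, 0.0000] o=[-0.0714, -0.6061, -0.5642] → [0.0678, 0.0288, -0.0817, 0.3907, -0.9205, 0.0000]
V = J·q̇ = [-0.9879, -0.1397, 0.2249, -0.4583, 1.0798, -0.6700]

-0.9879 -0.1397 0.2249 -0.4583 1.0798 -0.6700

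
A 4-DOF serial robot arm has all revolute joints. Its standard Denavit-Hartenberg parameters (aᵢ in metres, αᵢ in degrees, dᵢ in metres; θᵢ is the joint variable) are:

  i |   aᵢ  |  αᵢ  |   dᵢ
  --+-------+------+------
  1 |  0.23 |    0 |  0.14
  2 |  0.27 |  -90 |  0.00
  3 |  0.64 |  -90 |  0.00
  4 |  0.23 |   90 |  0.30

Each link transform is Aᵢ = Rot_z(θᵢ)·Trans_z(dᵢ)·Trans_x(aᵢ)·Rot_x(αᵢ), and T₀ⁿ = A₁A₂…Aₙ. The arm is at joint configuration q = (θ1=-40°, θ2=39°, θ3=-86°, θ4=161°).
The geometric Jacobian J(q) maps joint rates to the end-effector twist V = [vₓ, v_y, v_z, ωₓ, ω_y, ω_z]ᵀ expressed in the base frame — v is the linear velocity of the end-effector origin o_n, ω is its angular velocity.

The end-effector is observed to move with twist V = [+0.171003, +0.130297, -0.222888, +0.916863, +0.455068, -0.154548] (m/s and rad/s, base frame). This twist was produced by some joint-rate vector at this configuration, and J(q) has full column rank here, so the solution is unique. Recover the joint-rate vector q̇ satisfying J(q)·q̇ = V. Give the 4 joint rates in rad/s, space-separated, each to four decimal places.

o_n = [0.7735, -0.2332, 0.5406]
J₁: ẑ×o_n = [0.2332, 0.7735, -0.0000], ω = ẑ
J2: z=[0.0000, 0.0000, 1.0000] o=[0.1762, -0.1478, 0.1400] → [0.0853, 0.5973, -0.0000, 0.0000, 0.0000, 1.0000]
J3: z=[0.0175, 0.9998, 0.0000] o=[0.4461, -0.1526, 0.1400] → [0.4005, -0.0070, -0.3287, 0.0175, 0.9998, 0.0000]
J4: z=[0.9974, -0.0174, -0.0698] o=[0.4908, -0.1533, 0.7784] → [-0.0014, 0.2175, -0.0747, 0.9974, -0.0174, -0.0698]
q̇ = J⁺·V = [-0.0580, -0.0330, 0.4710, 0.9110]

-0.0580 -0.0330 0.4710 0.9110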